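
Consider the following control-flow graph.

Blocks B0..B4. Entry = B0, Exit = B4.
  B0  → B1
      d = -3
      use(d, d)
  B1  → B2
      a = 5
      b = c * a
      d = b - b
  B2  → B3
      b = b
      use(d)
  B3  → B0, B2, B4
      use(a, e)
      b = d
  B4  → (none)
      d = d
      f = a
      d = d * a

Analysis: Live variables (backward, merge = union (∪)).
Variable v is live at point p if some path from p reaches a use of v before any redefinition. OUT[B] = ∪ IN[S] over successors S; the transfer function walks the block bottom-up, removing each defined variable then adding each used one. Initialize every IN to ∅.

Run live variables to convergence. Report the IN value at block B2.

Fixpoint table:
  B0:   IN={c, e}   OUT={c, e}
  B1:   IN={c, e}   OUT={a, b, c, d, e}
  B2:   IN={a, b, c, d, e}   OUT={a, c, d, e}
  B3:   IN={a, c, d, e}   OUT={a, b, c, d, e}
  B4:   IN={a, d}   OUT={}

Merge at B2: OUT[B2] = IN[B3] = {a, c, d, e}
Applying B2's transfer function to that OUT value gives IN[B2] (row B2 above).

Answer: {a, b, c, d, e}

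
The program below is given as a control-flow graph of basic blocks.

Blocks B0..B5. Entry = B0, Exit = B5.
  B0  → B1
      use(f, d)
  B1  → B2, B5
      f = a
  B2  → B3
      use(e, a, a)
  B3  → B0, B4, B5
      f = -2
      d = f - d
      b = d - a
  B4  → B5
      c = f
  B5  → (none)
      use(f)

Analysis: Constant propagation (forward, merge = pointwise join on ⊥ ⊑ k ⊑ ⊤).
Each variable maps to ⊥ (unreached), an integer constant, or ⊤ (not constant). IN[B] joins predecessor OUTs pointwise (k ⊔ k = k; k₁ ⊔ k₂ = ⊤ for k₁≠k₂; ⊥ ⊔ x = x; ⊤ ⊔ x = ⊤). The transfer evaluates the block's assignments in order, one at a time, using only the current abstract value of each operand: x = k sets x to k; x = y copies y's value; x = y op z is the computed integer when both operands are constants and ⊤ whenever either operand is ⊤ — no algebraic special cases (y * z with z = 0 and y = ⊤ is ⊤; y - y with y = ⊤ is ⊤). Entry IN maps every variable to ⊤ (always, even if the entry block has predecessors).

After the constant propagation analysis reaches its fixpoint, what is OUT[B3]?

Per-block solution:
  B0:  IN=(all ⊤)  OUT=(all ⊤)
  B1:  IN=(all ⊤)  OUT=(all ⊤)
  B2:  IN=(all ⊤)  OUT=(all ⊤)
  B3:  IN=(all ⊤)  OUT={f:-2; rest ⊤}
  B4:  IN={f:-2; rest ⊤}  OUT={c:-2, f:-2; rest ⊤}
  B5:  IN=(all ⊤)  OUT=(all ⊤)

Merge at B3: IN[B3] = OUT[B2] = {a: ⊤, b: ⊤, c: ⊤, d: ⊤, e: ⊤, f: ⊤}
Applying B3's transfer function to that IN value gives OUT[B3] (row B3 above).

Answer: {a: ⊤, b: ⊤, c: ⊤, d: ⊤, e: ⊤, f: -2}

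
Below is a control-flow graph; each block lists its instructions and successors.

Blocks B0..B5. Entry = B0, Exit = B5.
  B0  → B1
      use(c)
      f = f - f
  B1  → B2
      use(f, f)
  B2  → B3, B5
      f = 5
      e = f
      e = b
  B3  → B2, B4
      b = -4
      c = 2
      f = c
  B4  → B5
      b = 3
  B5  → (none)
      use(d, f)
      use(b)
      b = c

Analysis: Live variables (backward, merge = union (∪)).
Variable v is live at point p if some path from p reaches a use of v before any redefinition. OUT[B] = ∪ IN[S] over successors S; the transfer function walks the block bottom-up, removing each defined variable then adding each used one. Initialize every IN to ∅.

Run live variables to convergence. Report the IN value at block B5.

Converged values:
  B0: | IN={b, c, d, f} | OUT={b, c, d, f}
  B1: | IN={b, c, d, f} | OUT={b, c, d}
  B2: | IN={b, c, d} | OUT={b, c, d, f}
  B3: | IN={d} | OUT={b, c, d, f}
  B4: | IN={c, d, f} | OUT={b, c, d, f}
  B5: | IN={b, c, d, f} | OUT={}

B5 is the boundary node: OUT[B5] = {}
Applying B5's transfer function to that OUT value gives IN[B5] (row B5 above).

Answer: {b, c, d, f}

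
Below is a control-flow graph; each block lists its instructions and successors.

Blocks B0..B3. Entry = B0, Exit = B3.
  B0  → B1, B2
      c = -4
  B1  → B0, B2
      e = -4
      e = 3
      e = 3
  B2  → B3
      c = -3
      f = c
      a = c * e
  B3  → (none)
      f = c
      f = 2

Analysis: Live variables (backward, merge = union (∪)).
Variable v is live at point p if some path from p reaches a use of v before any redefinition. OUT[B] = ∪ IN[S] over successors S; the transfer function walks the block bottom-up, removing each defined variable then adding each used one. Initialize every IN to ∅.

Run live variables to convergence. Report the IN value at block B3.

Answer: {c}

Trace:
Per-block solution:
  B0: | IN={e} | OUT={e}
  B1: | IN={} | OUT={e}
  B2: | IN={e} | OUT={c}
  B3: | IN={c} | OUT={}

B3 is the boundary node: OUT[B3] = {}
Applying B3's transfer function to that OUT value gives IN[B3] (row B3 above).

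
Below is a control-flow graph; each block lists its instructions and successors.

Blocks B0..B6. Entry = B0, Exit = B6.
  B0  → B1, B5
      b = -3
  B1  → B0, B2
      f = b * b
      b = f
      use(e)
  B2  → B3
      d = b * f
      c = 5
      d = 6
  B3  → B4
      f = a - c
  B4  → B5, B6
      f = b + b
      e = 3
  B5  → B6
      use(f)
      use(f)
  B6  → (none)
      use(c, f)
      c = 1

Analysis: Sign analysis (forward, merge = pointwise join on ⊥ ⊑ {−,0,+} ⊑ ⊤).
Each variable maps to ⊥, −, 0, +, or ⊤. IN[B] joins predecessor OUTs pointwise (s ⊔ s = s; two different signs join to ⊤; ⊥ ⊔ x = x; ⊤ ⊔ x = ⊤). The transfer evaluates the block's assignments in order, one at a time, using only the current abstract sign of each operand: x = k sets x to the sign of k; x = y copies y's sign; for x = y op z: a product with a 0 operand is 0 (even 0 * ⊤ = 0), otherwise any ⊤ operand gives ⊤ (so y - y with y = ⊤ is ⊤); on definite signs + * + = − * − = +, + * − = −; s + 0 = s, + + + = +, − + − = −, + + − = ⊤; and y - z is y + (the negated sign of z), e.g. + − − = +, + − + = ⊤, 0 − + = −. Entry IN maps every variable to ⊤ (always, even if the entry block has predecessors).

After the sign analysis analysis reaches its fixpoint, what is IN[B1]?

Answer: {a: ⊤, b: -, c: ⊤, d: ⊤, e: ⊤, f: ⊤}

Working:
Per-block solution:
  B0:  IN=(all ⊤)  OUT={b:-; rest ⊤}
  B1:  IN={b:-; rest ⊤}  OUT={b:+, f:+; rest ⊤}
  B2:  IN={b:+, f:+; rest ⊤}  OUT={b:+, c:+, d:+, f:+; rest ⊤}
  B3:  IN={b:+, c:+, d:+, f:+; rest ⊤}  OUT={b:+, c:+, d:+; rest ⊤}
  B4:  IN={b:+, c:+, d:+; rest ⊤}  OUT={b:+, c:+, d:+, e:+, f:+; rest ⊤}
  B5:  IN=(all ⊤)  OUT=(all ⊤)
  B6:  IN=(all ⊤)  OUT={c:+; rest ⊤}

Merge at B1: IN[B1] = OUT[B0] = {a: ⊤, b: -, c: ⊤, d: ⊤, e: ⊤, f: ⊤}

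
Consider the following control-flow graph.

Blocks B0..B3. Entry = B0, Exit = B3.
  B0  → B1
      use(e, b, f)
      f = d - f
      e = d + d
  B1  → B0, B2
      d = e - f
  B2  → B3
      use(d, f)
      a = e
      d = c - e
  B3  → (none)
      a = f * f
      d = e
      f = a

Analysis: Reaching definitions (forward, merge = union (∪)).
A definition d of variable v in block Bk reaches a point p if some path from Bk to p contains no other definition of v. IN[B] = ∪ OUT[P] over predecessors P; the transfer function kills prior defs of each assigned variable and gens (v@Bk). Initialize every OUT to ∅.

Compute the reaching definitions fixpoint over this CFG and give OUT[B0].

Converged values:
  B0: | IN={d@B1, e@B0, f@B0} | OUT={d@B1, e@B0, f@B0}
  B1: | IN={d@B1, e@B0, f@B0} | OUT={d@B1, e@B0, f@B0}
  B2: | IN={d@B1, e@B0, f@B0} | OUT={a@B2, d@B2, e@B0, f@B0}
  B3: | IN={a@B2, d@B2, e@B0, f@B0} | OUT={a@B3, d@B3, e@B0, f@B3}

Merge at B0 (entry node, so the boundary value {} is joined with the incoming edge(s)): IN[B0] = {} ⊔ OUT[B1] = {d@B1, e@B0, f@B0}
Applying B0's transfer function to that IN value gives OUT[B0] (row B0 above).

Answer: {d@B1, e@B0, f@B0}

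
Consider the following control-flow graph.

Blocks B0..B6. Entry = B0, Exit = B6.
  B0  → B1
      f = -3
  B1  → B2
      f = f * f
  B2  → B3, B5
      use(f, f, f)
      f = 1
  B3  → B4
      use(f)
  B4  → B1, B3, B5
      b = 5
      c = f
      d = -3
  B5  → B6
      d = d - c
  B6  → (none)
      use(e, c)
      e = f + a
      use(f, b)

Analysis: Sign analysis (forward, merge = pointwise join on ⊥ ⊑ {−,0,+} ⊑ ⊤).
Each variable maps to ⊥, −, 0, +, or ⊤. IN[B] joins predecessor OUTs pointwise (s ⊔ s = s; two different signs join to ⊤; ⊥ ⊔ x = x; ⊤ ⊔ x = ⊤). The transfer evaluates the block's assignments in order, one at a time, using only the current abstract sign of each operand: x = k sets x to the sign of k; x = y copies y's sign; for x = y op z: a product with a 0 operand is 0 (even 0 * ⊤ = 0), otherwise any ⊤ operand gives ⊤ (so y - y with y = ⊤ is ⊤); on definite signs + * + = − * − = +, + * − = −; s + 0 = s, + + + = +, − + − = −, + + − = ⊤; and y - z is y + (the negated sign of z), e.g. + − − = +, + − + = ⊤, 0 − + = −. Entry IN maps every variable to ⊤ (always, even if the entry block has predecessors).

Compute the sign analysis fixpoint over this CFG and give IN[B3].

Fixpoint table:
  B0: | IN=(all ⊤) | OUT={f:-; rest ⊤}
  B1: | IN=(all ⊤) | OUT=(all ⊤)
  B2: | IN=(all ⊤) | OUT={f:+; rest ⊤}
  B3: | IN={f:+; rest ⊤} | OUT={f:+; rest ⊤}
  B4: | IN={f:+; rest ⊤} | OUT={b:+, c:+, d:-, f:+; rest ⊤}
  B5: | IN={f:+; rest ⊤} | OUT={f:+; rest ⊤}
  B6: | IN={f:+; rest ⊤} | OUT={f:+; rest ⊤}

Merge at B3: IN[B3] = OUT[B2] ⊔ OUT[B4] = {a: ⊤, b: ⊤, c: ⊤, d: ⊤, e: ⊤, f: +}

Answer: {a: ⊤, b: ⊤, c: ⊤, d: ⊤, e: ⊤, f: +}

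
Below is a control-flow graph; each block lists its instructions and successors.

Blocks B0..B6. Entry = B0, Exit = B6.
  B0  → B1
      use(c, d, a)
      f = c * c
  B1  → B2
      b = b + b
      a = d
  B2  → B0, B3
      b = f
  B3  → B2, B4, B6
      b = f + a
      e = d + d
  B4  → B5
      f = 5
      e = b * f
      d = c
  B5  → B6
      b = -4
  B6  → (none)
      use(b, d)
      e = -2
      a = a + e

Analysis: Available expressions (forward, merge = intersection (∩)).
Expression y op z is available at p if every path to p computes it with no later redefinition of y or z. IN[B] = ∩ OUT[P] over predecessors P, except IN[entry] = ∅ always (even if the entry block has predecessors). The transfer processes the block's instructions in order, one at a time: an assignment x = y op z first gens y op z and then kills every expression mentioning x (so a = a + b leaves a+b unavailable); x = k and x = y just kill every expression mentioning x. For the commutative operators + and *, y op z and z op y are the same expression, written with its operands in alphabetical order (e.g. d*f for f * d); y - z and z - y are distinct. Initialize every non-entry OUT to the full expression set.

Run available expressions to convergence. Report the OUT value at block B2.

Fixpoint table:
  B0:   IN={}   OUT={c*c}
  B1:   IN={c*c}   OUT={c*c}
  B2:   IN={c*c}   OUT={c*c}
  B3:   IN={c*c}   OUT={a+f, c*c, d+d}
  B4:   IN={a+f, c*c, d+d}   OUT={b*f, c*c}
  B5:   IN={b*f, c*c}   OUT={c*c}
  B6:   IN={c*c}   OUT={c*c}

Merge at B2: IN[B2] = OUT[B1] ∩ OUT[B3] = {c*c}
Applying B2's transfer function to that IN value gives OUT[B2] (row B2 above).

Answer: {c*c}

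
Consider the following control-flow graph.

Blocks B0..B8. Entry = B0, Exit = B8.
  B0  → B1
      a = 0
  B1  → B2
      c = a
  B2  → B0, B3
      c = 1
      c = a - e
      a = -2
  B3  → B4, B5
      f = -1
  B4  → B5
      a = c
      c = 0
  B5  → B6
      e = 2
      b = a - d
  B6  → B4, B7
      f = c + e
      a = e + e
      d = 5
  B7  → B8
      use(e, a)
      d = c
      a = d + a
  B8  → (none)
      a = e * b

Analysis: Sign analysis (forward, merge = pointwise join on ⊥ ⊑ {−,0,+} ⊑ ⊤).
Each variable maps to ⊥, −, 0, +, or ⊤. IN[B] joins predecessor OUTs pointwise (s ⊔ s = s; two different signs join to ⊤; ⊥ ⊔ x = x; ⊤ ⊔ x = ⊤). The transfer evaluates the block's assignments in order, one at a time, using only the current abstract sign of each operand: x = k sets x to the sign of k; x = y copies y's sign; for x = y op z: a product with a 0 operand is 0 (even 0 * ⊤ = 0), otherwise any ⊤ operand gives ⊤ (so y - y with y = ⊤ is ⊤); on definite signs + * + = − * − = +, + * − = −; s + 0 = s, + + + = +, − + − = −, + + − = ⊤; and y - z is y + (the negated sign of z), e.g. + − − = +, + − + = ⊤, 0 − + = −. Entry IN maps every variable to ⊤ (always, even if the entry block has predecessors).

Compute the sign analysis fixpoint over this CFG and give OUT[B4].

Answer: {a: ⊤, b: ⊤, c: 0, d: ⊤, e: ⊤, f: ⊤}

Derivation:
Fixpoint table:
  B0:  IN=(all ⊤)  OUT={a:0; rest ⊤}
  B1:  IN={a:0; rest ⊤}  OUT={a:0, c:0; rest ⊤}
  B2:  IN={a:0, c:0; rest ⊤}  OUT={a:-; rest ⊤}
  B3:  IN={a:-; rest ⊤}  OUT={a:-, f:-; rest ⊤}
  B4:  IN=(all ⊤)  OUT={c:0; rest ⊤}
  B5:  IN=(all ⊤)  OUT={e:+; rest ⊤}
  B6:  IN={e:+; rest ⊤}  OUT={a:+, d:+, e:+; rest ⊤}
  B7:  IN={a:+, d:+, e:+; rest ⊤}  OUT={e:+; rest ⊤}
  B8:  IN={e:+; rest ⊤}  OUT={e:+; rest ⊤}

Merge at B4: IN[B4] = OUT[B3] ⊔ OUT[B6] = {a: ⊤, b: ⊤, c: ⊤, d: ⊤, e: ⊤, f: ⊤}
Applying B4's transfer function to that IN value gives OUT[B4] (row B4 above).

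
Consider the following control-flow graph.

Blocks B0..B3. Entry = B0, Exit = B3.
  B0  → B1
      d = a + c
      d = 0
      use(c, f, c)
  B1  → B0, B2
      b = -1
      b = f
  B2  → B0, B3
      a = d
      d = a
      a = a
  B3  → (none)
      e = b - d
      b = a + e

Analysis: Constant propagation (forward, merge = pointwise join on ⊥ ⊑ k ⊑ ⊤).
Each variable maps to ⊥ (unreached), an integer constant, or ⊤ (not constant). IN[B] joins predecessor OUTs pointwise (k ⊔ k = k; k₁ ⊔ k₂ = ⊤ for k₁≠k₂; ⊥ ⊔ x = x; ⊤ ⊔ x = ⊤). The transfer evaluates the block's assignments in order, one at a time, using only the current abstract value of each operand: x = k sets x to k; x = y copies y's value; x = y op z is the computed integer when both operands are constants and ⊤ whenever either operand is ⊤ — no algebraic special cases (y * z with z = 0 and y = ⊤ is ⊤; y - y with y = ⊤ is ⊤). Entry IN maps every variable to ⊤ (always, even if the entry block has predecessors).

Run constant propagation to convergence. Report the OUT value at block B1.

Answer: {a: ⊤, b: ⊤, c: ⊤, d: 0, e: ⊤, f: ⊤}

Trace:
Per-block solution:
  B0:  IN=(all ⊤)  OUT={d:0; rest ⊤}
  B1:  IN={d:0; rest ⊤}  OUT={d:0; rest ⊤}
  B2:  IN={d:0; rest ⊤}  OUT={a:0, d:0; rest ⊤}
  B3:  IN={a:0, d:0; rest ⊤}  OUT={a:0, d:0; rest ⊤}

Merge at B1: IN[B1] = OUT[B0] = {a: ⊤, b: ⊤, c: ⊤, d: 0, e: ⊤, f: ⊤}
Applying B1's transfer function to that IN value gives OUT[B1] (row B1 above).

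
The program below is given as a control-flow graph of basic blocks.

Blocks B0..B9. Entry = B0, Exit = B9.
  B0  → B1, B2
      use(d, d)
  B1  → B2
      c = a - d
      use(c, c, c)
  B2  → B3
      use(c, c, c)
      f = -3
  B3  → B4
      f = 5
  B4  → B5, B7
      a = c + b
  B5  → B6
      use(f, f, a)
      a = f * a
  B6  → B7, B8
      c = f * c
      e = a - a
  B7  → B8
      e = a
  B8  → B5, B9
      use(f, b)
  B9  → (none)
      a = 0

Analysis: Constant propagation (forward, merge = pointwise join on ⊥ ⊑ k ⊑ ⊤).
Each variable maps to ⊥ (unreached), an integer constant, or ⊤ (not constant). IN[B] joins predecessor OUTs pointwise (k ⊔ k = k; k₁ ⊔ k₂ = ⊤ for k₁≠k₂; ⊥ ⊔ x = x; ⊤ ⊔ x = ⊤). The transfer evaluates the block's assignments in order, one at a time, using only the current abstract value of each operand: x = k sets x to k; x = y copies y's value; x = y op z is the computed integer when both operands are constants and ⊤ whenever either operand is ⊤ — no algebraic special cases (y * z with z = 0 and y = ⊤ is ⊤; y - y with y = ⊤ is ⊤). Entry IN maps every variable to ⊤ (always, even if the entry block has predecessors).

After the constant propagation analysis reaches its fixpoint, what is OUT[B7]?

Fixpoint table:
  B0:   IN=(all ⊤)   OUT=(all ⊤)
  B1:   IN=(all ⊤)   OUT=(all ⊤)
  B2:   IN=(all ⊤)   OUT={f:-3; rest ⊤}
  B3:   IN={f:-3; rest ⊤}   OUT={f:5; rest ⊤}
  B4:   IN={f:5; rest ⊤}   OUT={f:5; rest ⊤}
  B5:   IN={f:5; rest ⊤}   OUT={f:5; rest ⊤}
  B6:   IN={f:5; rest ⊤}   OUT={f:5; rest ⊤}
  B7:   IN={f:5; rest ⊤}   OUT={f:5; rest ⊤}
  B8:   IN={f:5; rest ⊤}   OUT={f:5; rest ⊤}
  B9:   IN={f:5; rest ⊤}   OUT={a:0, f:5; rest ⊤}

Merge at B7: IN[B7] = OUT[B4] ⊔ OUT[B6] = {a: ⊤, b: ⊤, c: ⊤, d: ⊤, e: ⊤, f: 5}
Applying B7's transfer function to that IN value gives OUT[B7] (row B7 above).

Answer: {a: ⊤, b: ⊤, c: ⊤, d: ⊤, e: ⊤, f: 5}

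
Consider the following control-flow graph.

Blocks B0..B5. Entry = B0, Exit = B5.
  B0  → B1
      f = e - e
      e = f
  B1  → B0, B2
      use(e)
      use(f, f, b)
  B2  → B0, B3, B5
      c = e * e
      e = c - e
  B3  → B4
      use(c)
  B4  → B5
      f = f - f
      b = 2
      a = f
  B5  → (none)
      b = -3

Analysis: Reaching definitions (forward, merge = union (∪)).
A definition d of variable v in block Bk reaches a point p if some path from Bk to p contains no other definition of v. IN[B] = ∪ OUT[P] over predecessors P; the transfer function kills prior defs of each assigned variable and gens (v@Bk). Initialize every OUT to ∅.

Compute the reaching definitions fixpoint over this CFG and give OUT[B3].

Answer: {c@B2, e@B2, f@B0}

Working:
Per-block solution:
  B0:  IN={c@B2, e@B0, e@B2, f@B0}  OUT={c@B2, e@B0, f@B0}
  B1:  IN={c@B2, e@B0, f@B0}  OUT={c@B2, e@B0, f@B0}
  B2:  IN={c@B2, e@B0, f@B0}  OUT={c@B2, e@B2, f@B0}
  B3:  IN={c@B2, e@B2, f@B0}  OUT={c@B2, e@B2, f@B0}
  B4:  IN={c@B2, e@B2, f@B0}  OUT={a@B4, b@B4, c@B2, e@B2, f@B4}
  B5:  IN={a@B4, b@B4, c@B2, e@B2, f@B0, f@B4}  OUT={a@B4, b@B5, c@B2, e@B2, f@B0, f@B4}

Merge at B3: IN[B3] = OUT[B2] = {c@B2, e@B2, f@B0}
Applying B3's transfer function to that IN value gives OUT[B3] (row B3 above).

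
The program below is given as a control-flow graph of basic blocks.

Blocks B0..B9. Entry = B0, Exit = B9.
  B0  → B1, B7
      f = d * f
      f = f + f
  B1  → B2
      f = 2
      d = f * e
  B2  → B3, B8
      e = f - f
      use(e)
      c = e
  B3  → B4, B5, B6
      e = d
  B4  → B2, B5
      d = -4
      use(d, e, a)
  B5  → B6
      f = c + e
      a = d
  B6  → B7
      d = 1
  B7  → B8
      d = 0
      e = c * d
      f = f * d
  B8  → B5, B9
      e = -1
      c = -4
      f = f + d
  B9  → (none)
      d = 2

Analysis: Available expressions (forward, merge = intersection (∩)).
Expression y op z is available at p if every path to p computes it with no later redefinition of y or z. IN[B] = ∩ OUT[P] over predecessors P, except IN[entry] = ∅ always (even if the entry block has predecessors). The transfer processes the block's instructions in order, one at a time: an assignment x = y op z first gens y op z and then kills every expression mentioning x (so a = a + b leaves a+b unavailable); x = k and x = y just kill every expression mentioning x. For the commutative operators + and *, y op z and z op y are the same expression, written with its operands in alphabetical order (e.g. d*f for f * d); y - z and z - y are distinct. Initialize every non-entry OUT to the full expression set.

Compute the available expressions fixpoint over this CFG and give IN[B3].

Fixpoint table:
  B0:   IN={}   OUT={}
  B1:   IN={}   OUT={e*f}
  B2:   IN={}   OUT={f-f}
  B3:   IN={f-f}   OUT={f-f}
  B4:   IN={f-f}   OUT={f-f}
  B5:   IN={}   OUT={c+e}
  B6:   IN={}   OUT={}
  B7:   IN={}   OUT={c*d}
  B8:   IN={}   OUT={}
  B9:   IN={}   OUT={}

Merge at B3: IN[B3] = OUT[B2] = {f-f}

Answer: {f-f}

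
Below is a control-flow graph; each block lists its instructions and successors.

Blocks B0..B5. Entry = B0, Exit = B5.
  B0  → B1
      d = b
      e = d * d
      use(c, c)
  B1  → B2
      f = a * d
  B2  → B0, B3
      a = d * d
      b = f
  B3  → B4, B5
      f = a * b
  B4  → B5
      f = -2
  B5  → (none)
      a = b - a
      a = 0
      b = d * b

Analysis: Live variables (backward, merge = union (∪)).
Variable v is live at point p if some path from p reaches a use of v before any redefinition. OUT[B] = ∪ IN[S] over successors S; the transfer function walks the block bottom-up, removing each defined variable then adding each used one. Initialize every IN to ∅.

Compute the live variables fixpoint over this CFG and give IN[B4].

Converged values:
  B0: | IN={a, b, c} | OUT={a, c, d}
  B1: | IN={a, c, d} | OUT={c, d, f}
  B2: | IN={c, d, f} | OUT={a, b, c, d}
  B3: | IN={a, b, d} | OUT={a, b, d}
  B4: | IN={a, b, d} | OUT={a, b, d}
  B5: | IN={a, b, d} | OUT={}

Merge at B4: OUT[B4] = IN[B5] = {a, b, d}
Applying B4's transfer function to that OUT value gives IN[B4] (row B4 above).

Answer: {a, b, d}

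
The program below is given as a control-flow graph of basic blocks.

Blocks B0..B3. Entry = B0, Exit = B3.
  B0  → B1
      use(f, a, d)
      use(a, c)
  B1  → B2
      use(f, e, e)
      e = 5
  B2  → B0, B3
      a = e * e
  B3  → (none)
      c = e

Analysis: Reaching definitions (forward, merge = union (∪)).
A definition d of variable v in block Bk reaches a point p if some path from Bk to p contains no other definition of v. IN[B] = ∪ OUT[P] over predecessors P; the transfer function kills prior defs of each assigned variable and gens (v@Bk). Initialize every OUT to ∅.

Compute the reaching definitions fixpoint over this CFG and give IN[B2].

Answer: {a@B2, e@B1}

Working:
Converged values:
  B0:   IN={a@B2, e@B1}   OUT={a@B2, e@B1}
  B1:   IN={a@B2, e@B1}   OUT={a@B2, e@B1}
  B2:   IN={a@B2, e@B1}   OUT={a@B2, e@B1}
  B3:   IN={a@B2, e@B1}   OUT={a@B2, c@B3, e@B1}

Merge at B2: IN[B2] = OUT[B1] = {a@B2, e@B1}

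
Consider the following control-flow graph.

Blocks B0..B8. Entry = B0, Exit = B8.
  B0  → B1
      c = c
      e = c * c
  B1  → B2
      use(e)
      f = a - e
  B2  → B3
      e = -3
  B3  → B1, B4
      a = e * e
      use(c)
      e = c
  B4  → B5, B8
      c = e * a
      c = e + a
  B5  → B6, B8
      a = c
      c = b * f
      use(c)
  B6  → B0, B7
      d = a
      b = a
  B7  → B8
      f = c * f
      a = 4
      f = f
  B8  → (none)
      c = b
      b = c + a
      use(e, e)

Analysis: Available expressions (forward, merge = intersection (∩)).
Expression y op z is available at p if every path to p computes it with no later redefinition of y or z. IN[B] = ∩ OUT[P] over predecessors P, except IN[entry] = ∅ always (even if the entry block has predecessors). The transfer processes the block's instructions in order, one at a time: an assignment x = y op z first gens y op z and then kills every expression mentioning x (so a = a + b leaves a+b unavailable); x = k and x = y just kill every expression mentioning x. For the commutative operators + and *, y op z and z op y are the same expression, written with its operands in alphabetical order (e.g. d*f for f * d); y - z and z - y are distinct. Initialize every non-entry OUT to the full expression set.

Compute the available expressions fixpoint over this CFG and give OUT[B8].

Per-block solution:
  B0: | IN={} | OUT={c*c}
  B1: | IN={c*c} | OUT={a-e, c*c}
  B2: | IN={a-e, c*c} | OUT={c*c}
  B3: | IN={c*c} | OUT={c*c}
  B4: | IN={c*c} | OUT={a*e, a+e}
  B5: | IN={a*e, a+e} | OUT={b*f}
  B6: | IN={b*f} | OUT={}
  B7: | IN={} | OUT={}
  B8: | IN={} | OUT={a+c}

Merge at B8: IN[B8] = OUT[B4] ∩ OUT[B5] ∩ OUT[B7] = {}
Applying B8's transfer function to that IN value gives OUT[B8] (row B8 above).

Answer: {a+c}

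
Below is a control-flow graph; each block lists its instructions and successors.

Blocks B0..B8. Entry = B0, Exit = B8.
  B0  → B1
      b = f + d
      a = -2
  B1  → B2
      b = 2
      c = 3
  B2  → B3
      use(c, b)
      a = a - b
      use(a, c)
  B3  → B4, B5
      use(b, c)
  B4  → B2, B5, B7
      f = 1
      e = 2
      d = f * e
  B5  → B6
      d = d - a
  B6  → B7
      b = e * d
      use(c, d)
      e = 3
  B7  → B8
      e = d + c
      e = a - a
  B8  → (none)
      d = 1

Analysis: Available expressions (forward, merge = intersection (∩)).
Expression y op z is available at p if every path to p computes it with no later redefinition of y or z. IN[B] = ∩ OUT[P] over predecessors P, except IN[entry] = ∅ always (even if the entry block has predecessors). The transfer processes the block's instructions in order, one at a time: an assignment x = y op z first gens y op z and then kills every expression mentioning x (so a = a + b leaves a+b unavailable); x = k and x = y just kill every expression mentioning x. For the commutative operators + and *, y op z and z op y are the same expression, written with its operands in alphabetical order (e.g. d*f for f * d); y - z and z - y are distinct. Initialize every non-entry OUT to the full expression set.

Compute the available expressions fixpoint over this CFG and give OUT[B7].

Fixpoint table:
  B0:  IN={}  OUT={d+f}
  B1:  IN={d+f}  OUT={d+f}
  B2:  IN={}  OUT={}
  B3:  IN={}  OUT={}
  B4:  IN={}  OUT={e*f}
  B5:  IN={}  OUT={}
  B6:  IN={}  OUT={}
  B7:  IN={}  OUT={a-a, c+d}
  B8:  IN={a-a, c+d}  OUT={a-a}

Merge at B7: IN[B7] = OUT[B4] ∩ OUT[B6] = {}
Applying B7's transfer function to that IN value gives OUT[B7] (row B7 above).

Answer: {a-a, c+d}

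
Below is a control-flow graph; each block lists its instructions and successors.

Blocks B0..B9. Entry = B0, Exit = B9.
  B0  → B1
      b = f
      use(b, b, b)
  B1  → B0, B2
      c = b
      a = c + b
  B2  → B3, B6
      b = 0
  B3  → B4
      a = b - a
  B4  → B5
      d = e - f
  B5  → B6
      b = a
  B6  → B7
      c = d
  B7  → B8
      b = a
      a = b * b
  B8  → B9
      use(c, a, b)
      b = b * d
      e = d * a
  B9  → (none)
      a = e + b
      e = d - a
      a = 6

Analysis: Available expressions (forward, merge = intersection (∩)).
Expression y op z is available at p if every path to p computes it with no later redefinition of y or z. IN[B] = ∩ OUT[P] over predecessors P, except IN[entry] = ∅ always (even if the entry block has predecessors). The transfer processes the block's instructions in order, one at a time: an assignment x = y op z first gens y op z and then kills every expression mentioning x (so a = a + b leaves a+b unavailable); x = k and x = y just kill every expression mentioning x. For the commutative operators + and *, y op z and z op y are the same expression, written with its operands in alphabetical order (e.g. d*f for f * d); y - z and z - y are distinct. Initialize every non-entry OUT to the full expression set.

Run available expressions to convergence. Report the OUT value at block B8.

Fixpoint table:
  B0:  IN={}  OUT={}
  B1:  IN={}  OUT={b+c}
  B2:  IN={b+c}  OUT={}
  B3:  IN={}  OUT={}
  B4:  IN={}  OUT={e-f}
  B5:  IN={e-f}  OUT={e-f}
  B6:  IN={}  OUT={}
  B7:  IN={}  OUT={b*b}
  B8:  IN={b*b}  OUT={a*d}
  B9:  IN={a*d}  OUT={}

Merge at B8: IN[B8] = OUT[B7] = {b*b}
Applying B8's transfer function to that IN value gives OUT[B8] (row B8 above).

Answer: {a*d}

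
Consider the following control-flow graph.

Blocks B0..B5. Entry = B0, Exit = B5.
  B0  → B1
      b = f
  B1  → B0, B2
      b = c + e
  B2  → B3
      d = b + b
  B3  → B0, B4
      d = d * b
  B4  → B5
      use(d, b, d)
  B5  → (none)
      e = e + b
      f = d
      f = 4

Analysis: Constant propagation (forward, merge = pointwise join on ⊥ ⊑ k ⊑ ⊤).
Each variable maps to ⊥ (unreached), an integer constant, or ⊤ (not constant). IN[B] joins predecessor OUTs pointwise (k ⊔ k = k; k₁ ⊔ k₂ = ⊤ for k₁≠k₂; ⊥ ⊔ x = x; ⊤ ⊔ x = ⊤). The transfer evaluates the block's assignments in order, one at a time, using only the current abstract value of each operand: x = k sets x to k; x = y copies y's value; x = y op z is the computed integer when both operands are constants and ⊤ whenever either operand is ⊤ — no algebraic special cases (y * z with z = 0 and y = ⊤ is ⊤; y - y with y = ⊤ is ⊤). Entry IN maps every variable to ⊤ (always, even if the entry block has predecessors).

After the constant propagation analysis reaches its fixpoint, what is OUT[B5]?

Answer: {a: ⊤, b: ⊤, c: ⊤, d: ⊤, e: ⊤, f: 4}

Working:
Converged values:
  B0:  IN=(all ⊤)  OUT=(all ⊤)
  B1:  IN=(all ⊤)  OUT=(all ⊤)
  B2:  IN=(all ⊤)  OUT=(all ⊤)
  B3:  IN=(all ⊤)  OUT=(all ⊤)
  B4:  IN=(all ⊤)  OUT=(all ⊤)
  B5:  IN=(all ⊤)  OUT={f:4; rest ⊤}

Merge at B5: IN[B5] = OUT[B4] = {a: ⊤, b: ⊤, c: ⊤, d: ⊤, e: ⊤, f: ⊤}
Applying B5's transfer function to that IN value gives OUT[B5] (row B5 above).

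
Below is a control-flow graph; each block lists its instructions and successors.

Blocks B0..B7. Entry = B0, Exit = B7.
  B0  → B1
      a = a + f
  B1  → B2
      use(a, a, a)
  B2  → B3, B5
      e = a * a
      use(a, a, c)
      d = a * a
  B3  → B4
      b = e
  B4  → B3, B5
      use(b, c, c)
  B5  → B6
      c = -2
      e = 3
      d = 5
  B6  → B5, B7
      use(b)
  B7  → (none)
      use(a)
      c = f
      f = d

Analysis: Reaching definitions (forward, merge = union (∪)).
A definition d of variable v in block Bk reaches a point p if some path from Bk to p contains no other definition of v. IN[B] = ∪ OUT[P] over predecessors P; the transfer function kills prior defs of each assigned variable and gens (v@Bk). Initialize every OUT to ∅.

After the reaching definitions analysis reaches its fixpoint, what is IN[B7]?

Answer: {a@B0, b@B3, c@B5, d@B5, e@B5}

Working:
Converged values:
  B0:   IN={}   OUT={a@B0}
  B1:   IN={a@B0}   OUT={a@B0}
  B2:   IN={a@B0}   OUT={a@B0, d@B2, e@B2}
  B3:   IN={a@B0, b@B3, d@B2, e@B2}   OUT={a@B0, b@B3, d@B2, e@B2}
  B4:   IN={a@B0, b@B3, d@B2, e@B2}   OUT={a@B0, b@B3, d@B2, e@B2}
  B5:   IN={a@B0, b@B3, c@B5, d@B2, d@B5, e@B2, e@B5}   OUT={a@B0, b@B3, c@B5, d@B5, e@B5}
  B6:   IN={a@B0, b@B3, c@B5, d@B5, e@B5}   OUT={a@B0, b@B3, c@B5, d@B5, e@B5}
  B7:   IN={a@B0, b@B3, c@B5, d@B5, e@B5}   OUT={a@B0, b@B3, c@B7, d@B5, e@B5, f@B7}

Merge at B7: IN[B7] = OUT[B6] = {a@B0, b@B3, c@B5, d@B5, e@B5}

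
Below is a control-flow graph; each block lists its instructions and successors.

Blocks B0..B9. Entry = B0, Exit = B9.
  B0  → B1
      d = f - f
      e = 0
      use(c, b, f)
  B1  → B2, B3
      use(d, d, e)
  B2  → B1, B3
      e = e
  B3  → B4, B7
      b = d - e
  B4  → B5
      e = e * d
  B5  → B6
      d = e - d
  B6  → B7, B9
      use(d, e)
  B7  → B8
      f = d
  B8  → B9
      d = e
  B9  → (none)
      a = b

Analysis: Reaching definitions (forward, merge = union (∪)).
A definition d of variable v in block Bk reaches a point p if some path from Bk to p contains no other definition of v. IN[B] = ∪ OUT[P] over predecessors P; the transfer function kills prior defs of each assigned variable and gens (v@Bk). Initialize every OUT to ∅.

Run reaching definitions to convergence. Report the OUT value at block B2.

Converged values:
  B0: | IN={} | OUT={d@B0, e@B0}
  B1: | IN={d@B0, e@B0, e@B2} | OUT={d@B0, e@B0, e@B2}
  B2: | IN={d@B0, e@B0, e@B2} | OUT={d@B0, e@B2}
  B3: | IN={d@B0, e@B0, e@B2} | OUT={b@B3, d@B0, e@B0, e@B2}
  B4: | IN={b@B3, d@B0, e@B0, e@B2} | OUT={b@B3, d@B0, e@B4}
  B5: | IN={b@B3, d@B0, e@B4} | OUT={b@B3, d@B5, e@B4}
  B6: | IN={b@B3, d@B5, e@B4} | OUT={b@B3, d@B5, e@B4}
  B7: | IN={b@B3, d@B0, d@B5, e@B0, e@B2, e@B4} | OUT={b@B3, d@B0, d@B5, e@B0, e@B2, e@B4, f@B7}
  B8: | IN={b@B3, d@B0, d@B5, e@B0, e@B2, e@B4, f@B7} | OUT={b@B3, d@B8, e@B0, e@B2, e@B4, f@B7}
  B9: | IN={b@B3, d@B5, d@B8, e@B0, e@B2, e@B4, f@B7} | OUT={a@B9, b@B3, d@B5, d@B8, e@B0, e@B2, e@B4, f@B7}

Merge at B2: IN[B2] = OUT[B1] = {d@B0, e@B0, e@B2}
Applying B2's transfer function to that IN value gives OUT[B2] (row B2 above).

Answer: {d@B0, e@B2}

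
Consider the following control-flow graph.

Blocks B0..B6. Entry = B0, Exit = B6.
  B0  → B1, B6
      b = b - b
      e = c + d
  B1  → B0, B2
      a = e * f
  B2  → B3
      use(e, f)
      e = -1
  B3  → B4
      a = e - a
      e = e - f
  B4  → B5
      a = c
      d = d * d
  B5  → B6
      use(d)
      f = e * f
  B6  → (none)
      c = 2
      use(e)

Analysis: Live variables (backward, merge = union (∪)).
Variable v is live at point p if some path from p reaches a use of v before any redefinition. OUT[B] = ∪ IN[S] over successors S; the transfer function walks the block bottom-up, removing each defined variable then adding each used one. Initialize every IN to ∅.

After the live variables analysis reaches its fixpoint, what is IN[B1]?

Answer: {b, c, d, e, f}

Trace:
Per-block solution:
  B0: | IN={b, c, d, f} | OUT={b, c, d, e, f}
  B1: | IN={b, c, d, e, f} | OUT={a, b, c, d, e, f}
  B2: | IN={a, c, d, e, f} | OUT={a, c, d, e, f}
  B3: | IN={a, c, d, e, f} | OUT={c, d, e, f}
  B4: | IN={c, d, e, f} | OUT={d, e, f}
  B5: | IN={d, e, f} | OUT={e}
  B6: | IN={e} | OUT={}

Merge at B1: OUT[B1] = IN[B0] ⊔ IN[B2] = {a, b, c, d, e, f}
Applying B1's transfer function to that OUT value gives IN[B1] (row B1 above).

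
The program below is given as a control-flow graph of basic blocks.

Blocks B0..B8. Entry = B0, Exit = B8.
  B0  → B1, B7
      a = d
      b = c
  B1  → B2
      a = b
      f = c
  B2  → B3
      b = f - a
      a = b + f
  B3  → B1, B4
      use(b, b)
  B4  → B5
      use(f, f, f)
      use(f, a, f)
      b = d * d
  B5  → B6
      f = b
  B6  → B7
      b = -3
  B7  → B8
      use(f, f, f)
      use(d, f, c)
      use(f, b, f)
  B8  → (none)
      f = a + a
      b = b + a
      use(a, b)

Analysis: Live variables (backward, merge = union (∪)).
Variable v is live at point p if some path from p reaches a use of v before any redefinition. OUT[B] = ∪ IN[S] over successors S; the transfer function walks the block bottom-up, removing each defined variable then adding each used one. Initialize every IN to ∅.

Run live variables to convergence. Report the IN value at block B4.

Per-block solution:
  B0: | IN={c, d, f} | OUT={a, b, c, d, f}
  B1: | IN={b, c, d} | OUT={a, c, d, f}
  B2: | IN={a, c, d, f} | OUT={a, b, c, d, f}
  B3: | IN={a, b, c, d, f} | OUT={a, b, c, d, f}
  B4: | IN={a, c, d, f} | OUT={a, b, c, d}
  B5: | IN={a, b, c, d} | OUT={a, c, d, f}
  B6: | IN={a, c, d, f} | OUT={a, b, c, d, f}
  B7: | IN={a, b, c, d, f} | OUT={a, b}
  B8: | IN={a, b} | OUT={}

Merge at B4: OUT[B4] = IN[B5] = {a, b, c, d}
Applying B4's transfer function to that OUT value gives IN[B4] (row B4 above).

Answer: {a, c, d, f}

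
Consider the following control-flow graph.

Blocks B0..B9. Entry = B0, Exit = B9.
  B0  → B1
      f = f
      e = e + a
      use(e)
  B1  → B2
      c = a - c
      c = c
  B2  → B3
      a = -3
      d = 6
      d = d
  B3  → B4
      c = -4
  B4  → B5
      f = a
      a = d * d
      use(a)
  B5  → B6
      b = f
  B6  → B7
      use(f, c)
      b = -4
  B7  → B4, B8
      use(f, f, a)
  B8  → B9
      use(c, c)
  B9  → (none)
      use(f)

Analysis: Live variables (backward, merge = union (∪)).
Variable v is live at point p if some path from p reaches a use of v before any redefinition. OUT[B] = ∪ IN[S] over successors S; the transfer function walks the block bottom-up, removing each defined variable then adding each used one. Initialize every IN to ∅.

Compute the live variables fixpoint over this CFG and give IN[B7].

Answer: {a, c, d, f}

Trace:
Per-block solution:
  B0:  IN={a, c, e, f}  OUT={a, c}
  B1:  IN={a, c}  OUT={}
  B2:  IN={}  OUT={a, d}
  B3:  IN={a, d}  OUT={a, c, d}
  B4:  IN={a, c, d}  OUT={a, c, d, f}
  B5:  IN={a, c, d, f}  OUT={a, c, d, f}
  B6:  IN={a, c, d, f}  OUT={a, c, d, f}
  B7:  IN={a, c, d, f}  OUT={a, c, d, f}
  B8:  IN={c, f}  OUT={f}
  B9:  IN={f}  OUT={}

Merge at B7: OUT[B7] = IN[B4] ⊔ IN[B8] = {a, c, d, f}
Applying B7's transfer function to that OUT value gives IN[B7] (row B7 above).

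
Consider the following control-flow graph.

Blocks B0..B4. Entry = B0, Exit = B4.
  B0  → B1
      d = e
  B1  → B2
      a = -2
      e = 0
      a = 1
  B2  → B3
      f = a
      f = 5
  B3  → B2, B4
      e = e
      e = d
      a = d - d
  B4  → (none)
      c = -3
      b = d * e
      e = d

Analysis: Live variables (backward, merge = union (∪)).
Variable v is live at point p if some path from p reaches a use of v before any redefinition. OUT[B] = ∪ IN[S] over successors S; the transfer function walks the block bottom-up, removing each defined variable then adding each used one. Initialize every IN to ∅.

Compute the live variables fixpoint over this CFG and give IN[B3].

Converged values:
  B0: | IN={e} | OUT={d}
  B1: | IN={d} | OUT={a, d, e}
  B2: | IN={a, d, e} | OUT={d, e}
  B3: | IN={d, e} | OUT={a, d, e}
  B4: | IN={d, e} | OUT={}

Merge at B3: OUT[B3] = IN[B2] ⊔ IN[B4] = {a, d, e}
Applying B3's transfer function to that OUT value gives IN[B3] (row B3 above).

Answer: {d, e}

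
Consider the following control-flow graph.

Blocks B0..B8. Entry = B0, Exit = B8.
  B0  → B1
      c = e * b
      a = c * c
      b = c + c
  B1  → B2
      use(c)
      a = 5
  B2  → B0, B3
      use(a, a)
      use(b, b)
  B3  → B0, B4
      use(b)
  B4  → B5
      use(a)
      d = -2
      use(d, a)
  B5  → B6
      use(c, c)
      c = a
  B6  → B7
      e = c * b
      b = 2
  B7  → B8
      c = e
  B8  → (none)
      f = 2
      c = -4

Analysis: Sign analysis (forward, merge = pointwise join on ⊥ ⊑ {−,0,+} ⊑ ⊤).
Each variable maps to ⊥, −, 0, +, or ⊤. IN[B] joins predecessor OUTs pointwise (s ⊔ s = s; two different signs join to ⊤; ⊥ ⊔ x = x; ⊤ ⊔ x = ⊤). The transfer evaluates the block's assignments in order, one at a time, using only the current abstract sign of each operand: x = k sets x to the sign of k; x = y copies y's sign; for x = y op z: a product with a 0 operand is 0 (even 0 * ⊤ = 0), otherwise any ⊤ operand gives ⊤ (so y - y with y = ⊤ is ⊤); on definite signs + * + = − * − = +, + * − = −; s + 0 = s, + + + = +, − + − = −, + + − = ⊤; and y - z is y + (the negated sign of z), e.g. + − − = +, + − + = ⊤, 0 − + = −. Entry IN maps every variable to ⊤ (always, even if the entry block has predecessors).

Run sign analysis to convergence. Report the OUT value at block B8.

Answer: {a: +, b: +, c: -, d: -, e: ⊤, f: +}

Working:
Per-block solution:
  B0:   IN=(all ⊤)   OUT=(all ⊤)
  B1:   IN=(all ⊤)   OUT={a:+; rest ⊤}
  B2:   IN={a:+; rest ⊤}   OUT={a:+; rest ⊤}
  B3:   IN={a:+; rest ⊤}   OUT={a:+; rest ⊤}
  B4:   IN={a:+; rest ⊤}   OUT={a:+, d:-; rest ⊤}
  B5:   IN={a:+, d:-; rest ⊤}   OUT={a:+, c:+, d:-; rest ⊤}
  B6:   IN={a:+, c:+, d:-; rest ⊤}   OUT={a:+, b:+, c:+, d:-; rest ⊤}
  B7:   IN={a:+, b:+, c:+, d:-; rest ⊤}   OUT={a:+, b:+, d:-; rest ⊤}
  B8:   IN={a:+, b:+, d:-; rest ⊤}   OUT={a:+, b:+, c:-, d:-, f:+; rest ⊤}

Merge at B8: IN[B8] = OUT[B7] = {a: +, b: +, c: ⊤, d: -, e: ⊤, f: ⊤}
Applying B8's transfer function to that IN value gives OUT[B8] (row B8 above).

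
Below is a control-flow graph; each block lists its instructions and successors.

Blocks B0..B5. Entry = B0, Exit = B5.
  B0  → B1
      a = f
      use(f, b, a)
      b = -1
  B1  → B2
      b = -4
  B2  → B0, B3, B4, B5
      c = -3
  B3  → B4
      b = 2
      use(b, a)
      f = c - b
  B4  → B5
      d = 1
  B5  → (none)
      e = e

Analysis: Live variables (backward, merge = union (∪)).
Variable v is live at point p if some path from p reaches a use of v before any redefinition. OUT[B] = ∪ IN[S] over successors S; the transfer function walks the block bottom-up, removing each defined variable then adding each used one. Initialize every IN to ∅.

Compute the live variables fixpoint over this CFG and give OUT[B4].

Per-block solution:
  B0:  IN={b, e, f}  OUT={a, e, f}
  B1:  IN={a, e, f}  OUT={a, b, e, f}
  B2:  IN={a, b, e, f}  OUT={a, b, c, e, f}
  B3:  IN={a, c, e}  OUT={e}
  B4:  IN={e}  OUT={e}
  B5:  IN={e}  OUT={}

Merge at B4: OUT[B4] = IN[B5] = {e}

Answer: {e}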